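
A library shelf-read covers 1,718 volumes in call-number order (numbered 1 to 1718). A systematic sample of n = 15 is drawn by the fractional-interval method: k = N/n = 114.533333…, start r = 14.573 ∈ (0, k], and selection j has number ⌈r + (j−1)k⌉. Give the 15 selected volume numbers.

j=1: r + 0k = 14.573 → ⌈·⌉ = 15
j=2: r + 1k = 129.106333… → ⌈·⌉ = 130
j=3: r + 2k = 243.639666… → ⌈·⌉ = 244
j=4: r + 3k = 358.173 → ⌈·⌉ = 359
j=5: r + 4k = 472.706333… → ⌈·⌉ = 473
j=6: r + 5k = 587.239666… → ⌈·⌉ = 588
j=7: r + 6k = 701.773 → ⌈·⌉ = 702
j=8: r + 7k = 816.306333… → ⌈·⌉ = 817
j=9: r + 8k = 930.839666… → ⌈·⌉ = 931
j=10: r + 9k = 1045.373 → ⌈·⌉ = 1046
j=11: r + 10k = 1159.906333… → ⌈·⌉ = 1160
j=12: r + 11k = 1274.439666… → ⌈·⌉ = 1275
j=13: r + 12k = 1388.973 → ⌈·⌉ = 1389
j=14: r + 13k = 1503.506333… → ⌈·⌉ = 1504
j=15: r + 14k = 1618.039666… → ⌈·⌉ = 1619

15, 130, 244, 359, 473, 588, 702, 817, 931, 1046, 1160, 1275, 1389, 1504, 1619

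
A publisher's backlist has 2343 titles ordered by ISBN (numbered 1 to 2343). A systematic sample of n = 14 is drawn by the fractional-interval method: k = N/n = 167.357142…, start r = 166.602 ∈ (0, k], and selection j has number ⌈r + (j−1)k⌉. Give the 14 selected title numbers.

j=1: r + 0k = 166.602 → ⌈·⌉ = 167
j=2: r + 1k = 333.959142… → ⌈·⌉ = 334
j=3: r + 2k = 501.316285… → ⌈·⌉ = 502
j=4: r + 3k = 668.673428… → ⌈·⌉ = 669
j=5: r + 4k = 836.030571… → ⌈·⌉ = 837
j=6: r + 5k = 1003.387714… → ⌈·⌉ = 1004
j=7: r + 6k = 1170.744857… → ⌈·⌉ = 1171
j=8: r + 7k = 1338.102 → ⌈·⌉ = 1339
j=9: r + 8k = 1505.459142… → ⌈·⌉ = 1506
j=10: r + 9k = 1672.816285… → ⌈·⌉ = 1673
j=11: r + 10k = 1840.173428… → ⌈·⌉ = 1841
j=12: r + 11k = 2007.530571… → ⌈·⌉ = 2008
j=13: r + 12k = 2174.887714… → ⌈·⌉ = 2175
j=14: r + 13k = 2342.244857… → ⌈·⌉ = 2343

167, 334, 502, 669, 837, 1004, 1171, 1339, 1506, 1673, 1841, 2008, 2175, 2343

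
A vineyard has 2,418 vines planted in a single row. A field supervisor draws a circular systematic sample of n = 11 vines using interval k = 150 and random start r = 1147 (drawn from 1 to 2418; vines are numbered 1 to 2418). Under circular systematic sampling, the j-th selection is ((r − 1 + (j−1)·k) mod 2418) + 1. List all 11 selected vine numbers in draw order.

Selection 1: 1147
Selection 2: 1147 + 150 = 1297
Selection 3: 1297 + 150 = 1447
Selection 4: 1447 + 150 = 1597
Selection 5: 1597 + 150 = 1747
Selection 6: 1747 + 150 = 1897
Selection 7: 1897 + 150 = 2047
Selection 8: 2047 + 150 = 2197
Selection 9: 2197 + 150 = 2347
Selection 10: 2347 + 150 = 2497 → 2497 − 2418 = 79
Selection 11: 79 + 150 = 229

1147, 1297, 1447, 1597, 1747, 1897, 2047, 2197, 2347, 79, 229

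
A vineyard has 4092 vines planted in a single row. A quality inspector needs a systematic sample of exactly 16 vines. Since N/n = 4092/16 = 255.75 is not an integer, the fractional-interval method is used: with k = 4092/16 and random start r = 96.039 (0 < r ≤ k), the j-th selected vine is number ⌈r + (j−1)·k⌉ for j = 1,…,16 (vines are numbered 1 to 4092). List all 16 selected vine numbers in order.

j=1: r + 0k = 96.039 → ⌈·⌉ = 97
j=2: r + 1k = 351.789 → ⌈·⌉ = 352
j=3: r + 2k = 607.539 → ⌈·⌉ = 608
j=4: r + 3k = 863.289 → ⌈·⌉ = 864
j=5: r + 4k = 1119.039 → ⌈·⌉ = 1120
j=6: r + 5k = 1374.789 → ⌈·⌉ = 1375
j=7: r + 6k = 1630.539 → ⌈·⌉ = 1631
j=8: r + 7k = 1886.289 → ⌈·⌉ = 1887
j=9: r + 8k = 2142.039 → ⌈·⌉ = 2143
j=10: r + 9k = 2397.789 → ⌈·⌉ = 2398
j=11: r + 10k = 2653.539 → ⌈·⌉ = 2654
j=12: r + 11k = 2909.289 → ⌈·⌉ = 2910
j=13: r + 12k = 3165.039 → ⌈·⌉ = 3166
j=14: r + 13k = 3420.789 → ⌈·⌉ = 3421
j=15: r + 14k = 3676.539 → ⌈·⌉ = 3677
j=16: r + 15k = 3932.289 → ⌈·⌉ = 3933

97, 352, 608, 864, 1120, 1375, 1631, 1887, 2143, 2398, 2654, 2910, 3166, 3421, 3677, 3933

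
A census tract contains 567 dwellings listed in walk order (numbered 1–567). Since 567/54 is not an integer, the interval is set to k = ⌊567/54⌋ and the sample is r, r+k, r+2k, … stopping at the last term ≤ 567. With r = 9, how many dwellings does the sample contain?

k = ⌊567/54⌋ = 10
Achieved size = ⌊(567 − 9)/10⌋ + 1 = ⌊558/10⌋ + 1 = 55 + 1 = 56
(last selection: 9 + 55×10 = 559 ≤ 567; next would be 569 > 567)

56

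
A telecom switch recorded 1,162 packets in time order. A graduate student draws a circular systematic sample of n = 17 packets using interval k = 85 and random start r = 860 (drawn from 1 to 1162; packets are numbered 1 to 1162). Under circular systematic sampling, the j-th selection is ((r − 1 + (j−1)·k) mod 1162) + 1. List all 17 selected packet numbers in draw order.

Selection 1: 860
Selection 2: 860 + 85 = 945
Selection 3: 945 + 85 = 1030
Selection 4: 1030 + 85 = 1115
Selection 5: 1115 + 85 = 1200 → 1200 − 1162 = 38
Selection 6: 38 + 85 = 123
Selection 7: 123 + 85 = 208
Selection 8: 208 + 85 = 293
Selection 9: 293 + 85 = 378
Selection 10: 378 + 85 = 463
Selection 11: 463 + 85 = 548
Selection 12: 548 + 85 = 633
Selection 13: 633 + 85 = 718
Selection 14: 718 + 85 = 803
Selection 15: 803 + 85 = 888
Selection 16: 888 + 85 = 973
Selection 17: 973 + 85 = 1058

860, 945, 1030, 1115, 38, 123, 208, 293, 378, 463, 548, 633, 718, 803, 888, 973, 1058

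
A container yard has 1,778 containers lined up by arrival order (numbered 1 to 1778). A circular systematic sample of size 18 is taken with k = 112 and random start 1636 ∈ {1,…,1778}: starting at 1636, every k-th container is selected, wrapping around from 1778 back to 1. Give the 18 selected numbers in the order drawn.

1636, 1748, 82, 194, 306, 418, 530, 642, 754, 866, 978, 1090, 1202, 1314, 1426, 1538, 1650, 1762

Selection 1: 1636
Selection 2: 1636 + 112 = 1748
Selection 3: 1748 + 112 = 1860 → 1860 − 1778 = 82
Selection 4: 82 + 112 = 194
Selection 5: 194 + 112 = 306
Selection 6: 306 + 112 = 418
Selection 7: 418 + 112 = 530
Selection 8: 530 + 112 = 642
Selection 9: 642 + 112 = 754
Selection 10: 754 + 112 = 866
Selection 11: 866 + 112 = 978
Selection 12: 978 + 112 = 1090
Selection 13: 1090 + 112 = 1202
Selection 14: 1202 + 112 = 1314
Selection 15: 1314 + 112 = 1426
Selection 16: 1426 + 112 = 1538
Selection 17: 1538 + 112 = 1650
Selection 18: 1650 + 112 = 1762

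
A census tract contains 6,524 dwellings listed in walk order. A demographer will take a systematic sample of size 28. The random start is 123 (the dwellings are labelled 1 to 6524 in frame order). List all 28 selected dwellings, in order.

123, 356, 589, 822, 1055, 1288, 1521, 1754, 1987, 2220, 2453, 2686, 2919, 3152, 3385, 3618, 3851, 4084, 4317, 4550, 4783, 5016, 5249, 5482, 5715, 5948, 6181, 6414

k = N/n = 6524/28 = 233
dwelling 1: 123
dwelling 2: 123 + 233 = 356
dwelling 3: 356 + 233 = 589
dwelling 4: 589 + 233 = 822
dwelling 5: 822 + 233 = 1055
dwelling 6: 1055 + 233 = 1288
dwelling 7: 1288 + 233 = 1521
dwelling 8: 1521 + 233 = 1754
dwelling 9: 1754 + 233 = 1987
dwelling 10: 1987 + 233 = 2220
dwelling 11: 2220 + 233 = 2453
dwelling 12: 2453 + 233 = 2686
dwelling 13: 2686 + 233 = 2919
dwelling 14: 2919 + 233 = 3152
dwelling 15: 3152 + 233 = 3385
dwelling 16: 3385 + 233 = 3618
dwelling 17: 3618 + 233 = 3851
dwelling 18: 3851 + 233 = 4084
dwelling 19: 4084 + 233 = 4317
dwelling 20: 4317 + 233 = 4550
dwelling 21: 4550 + 233 = 4783
dwelling 22: 4783 + 233 = 5016
dwelling 23: 5016 + 233 = 5249
dwelling 24: 5249 + 233 = 5482
dwelling 25: 5482 + 233 = 5715
dwelling 26: 5715 + 233 = 5948
dwelling 27: 5948 + 233 = 6181
dwelling 28: 6181 + 233 = 6414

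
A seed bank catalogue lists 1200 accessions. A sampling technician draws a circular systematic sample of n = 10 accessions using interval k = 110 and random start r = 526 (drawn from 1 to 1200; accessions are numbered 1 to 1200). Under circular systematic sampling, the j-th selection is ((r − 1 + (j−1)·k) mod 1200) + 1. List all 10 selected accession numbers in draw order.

Selection 1: 526
Selection 2: 526 + 110 = 636
Selection 3: 636 + 110 = 746
Selection 4: 746 + 110 = 856
Selection 5: 856 + 110 = 966
Selection 6: 966 + 110 = 1076
Selection 7: 1076 + 110 = 1186
Selection 8: 1186 + 110 = 1296 → 1296 − 1200 = 96
Selection 9: 96 + 110 = 206
Selection 10: 206 + 110 = 316

526, 636, 746, 856, 966, 1076, 1186, 96, 206, 316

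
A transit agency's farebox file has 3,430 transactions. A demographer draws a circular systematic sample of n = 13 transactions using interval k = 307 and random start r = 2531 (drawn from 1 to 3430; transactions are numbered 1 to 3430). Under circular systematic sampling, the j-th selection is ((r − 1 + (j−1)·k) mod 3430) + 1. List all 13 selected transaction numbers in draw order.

Selection 1: 2531
Selection 2: 2531 + 307 = 2838
Selection 3: 2838 + 307 = 3145
Selection 4: 3145 + 307 = 3452 → 3452 − 3430 = 22
Selection 5: 22 + 307 = 329
Selection 6: 329 + 307 = 636
Selection 7: 636 + 307 = 943
Selection 8: 943 + 307 = 1250
Selection 9: 1250 + 307 = 1557
Selection 10: 1557 + 307 = 1864
Selection 11: 1864 + 307 = 2171
Selection 12: 2171 + 307 = 2478
Selection 13: 2478 + 307 = 2785

2531, 2838, 3145, 22, 329, 636, 943, 1250, 1557, 1864, 2171, 2478, 2785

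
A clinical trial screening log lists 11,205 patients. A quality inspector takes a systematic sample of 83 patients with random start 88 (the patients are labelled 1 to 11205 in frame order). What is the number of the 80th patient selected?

10753

k = 11205/83 = 135
80th selection = r + (80−1)·k = 88 + 79×135 = 88 + 10665 = 10753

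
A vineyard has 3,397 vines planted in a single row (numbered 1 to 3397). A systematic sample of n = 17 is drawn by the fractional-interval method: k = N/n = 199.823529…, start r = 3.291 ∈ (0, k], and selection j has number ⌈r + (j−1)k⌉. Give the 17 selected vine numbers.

4, 204, 403, 603, 803, 1003, 1203, 1403, 1602, 1802, 2002, 2202, 2402, 2601, 2801, 3001, 3201

j=1: r + 0k = 3.291 → ⌈·⌉ = 4
j=2: r + 1k = 203.114529… → ⌈·⌉ = 204
j=3: r + 2k = 402.938058… → ⌈·⌉ = 403
j=4: r + 3k = 602.761588… → ⌈·⌉ = 603
j=5: r + 4k = 802.585117… → ⌈·⌉ = 803
j=6: r + 5k = 1002.408647… → ⌈·⌉ = 1003
j=7: r + 6k = 1202.232176… → ⌈·⌉ = 1203
j=8: r + 7k = 1402.055705… → ⌈·⌉ = 1403
j=9: r + 8k = 1601.879235… → ⌈·⌉ = 1602
j=10: r + 9k = 1801.702764… → ⌈·⌉ = 1802
j=11: r + 10k = 2001.526294… → ⌈·⌉ = 2002
j=12: r + 11k = 2201.349823… → ⌈·⌉ = 2202
j=13: r + 12k = 2401.173352… → ⌈·⌉ = 2402
j=14: r + 13k = 2600.996882… → ⌈·⌉ = 2601
j=15: r + 14k = 2800.820411… → ⌈·⌉ = 2801
j=16: r + 15k = 3000.643941… → ⌈·⌉ = 3001
j=17: r + 16k = 3200.467470… → ⌈·⌉ = 3201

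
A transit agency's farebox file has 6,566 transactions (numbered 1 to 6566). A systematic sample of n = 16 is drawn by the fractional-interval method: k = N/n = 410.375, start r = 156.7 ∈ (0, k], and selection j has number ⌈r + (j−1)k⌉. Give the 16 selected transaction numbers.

j=1: r + 0k = 156.7 → ⌈·⌉ = 157
j=2: r + 1k = 567.075 → ⌈·⌉ = 568
j=3: r + 2k = 977.45 → ⌈·⌉ = 978
j=4: r + 3k = 1387.825 → ⌈·⌉ = 1388
j=5: r + 4k = 1798.2 → ⌈·⌉ = 1799
j=6: r + 5k = 2208.575 → ⌈·⌉ = 2209
j=7: r + 6k = 2618.95 → ⌈·⌉ = 2619
j=8: r + 7k = 3029.325 → ⌈·⌉ = 3030
j=9: r + 8k = 3439.7 → ⌈·⌉ = 3440
j=10: r + 9k = 3850.075 → ⌈·⌉ = 3851
j=11: r + 10k = 4260.45 → ⌈·⌉ = 4261
j=12: r + 11k = 4670.825 → ⌈·⌉ = 4671
j=13: r + 12k = 5081.2 → ⌈·⌉ = 5082
j=14: r + 13k = 5491.575 → ⌈·⌉ = 5492
j=15: r + 14k = 5901.95 → ⌈·⌉ = 5902
j=16: r + 15k = 6312.325 → ⌈·⌉ = 6313

157, 568, 978, 1388, 1799, 2209, 2619, 3030, 3440, 3851, 4261, 4671, 5082, 5492, 5902, 6313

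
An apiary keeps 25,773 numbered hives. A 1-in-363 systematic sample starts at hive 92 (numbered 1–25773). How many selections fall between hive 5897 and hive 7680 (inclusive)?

k = 363
First selection ≥ 5897: 92 + ⌈(5897−92)/363⌉·363 = 92 + 16×363 = 5900
Last selection ≤ 7680: 92 + ⌊(7680−92)/363⌋·363 = 92 + 20×363 = 7352
Count = 20 − 16 + 1 = 5

5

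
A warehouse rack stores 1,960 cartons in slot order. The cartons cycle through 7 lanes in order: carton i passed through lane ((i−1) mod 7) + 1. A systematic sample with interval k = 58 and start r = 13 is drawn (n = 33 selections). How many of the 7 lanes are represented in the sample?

Consecutive selections differ by k = 58, so their lane numbers differ by 58 mod 7 = 2.
gcd(58, 7) = 1, so the sample visits 7/1 = 7 distinct residues mod 7.
Start 13 is lane 6; the lanes hit are 1, 2, 3, 4, 5, 6, 7.

7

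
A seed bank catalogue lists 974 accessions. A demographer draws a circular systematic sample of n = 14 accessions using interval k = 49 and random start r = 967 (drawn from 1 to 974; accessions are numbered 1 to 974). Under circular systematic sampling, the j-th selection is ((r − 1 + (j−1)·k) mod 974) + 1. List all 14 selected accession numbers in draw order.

967, 42, 91, 140, 189, 238, 287, 336, 385, 434, 483, 532, 581, 630

Selection 1: 967
Selection 2: 967 + 49 = 1016 → 1016 − 974 = 42
Selection 3: 42 + 49 = 91
Selection 4: 91 + 49 = 140
Selection 5: 140 + 49 = 189
Selection 6: 189 + 49 = 238
Selection 7: 238 + 49 = 287
Selection 8: 287 + 49 = 336
Selection 9: 336 + 49 = 385
Selection 10: 385 + 49 = 434
Selection 11: 434 + 49 = 483
Selection 12: 483 + 49 = 532
Selection 13: 532 + 49 = 581
Selection 14: 581 + 49 = 630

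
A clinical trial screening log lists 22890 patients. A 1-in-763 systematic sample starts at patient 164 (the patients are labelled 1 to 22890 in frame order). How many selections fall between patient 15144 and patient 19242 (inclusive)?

k = 763
First selection ≥ 15144: 164 + ⌈(15144−164)/763⌉·763 = 164 + 20×763 = 15424
Last selection ≤ 19242: 164 + ⌊(19242−164)/763⌋·763 = 164 + 25×763 = 19239
Count = 25 − 20 + 1 = 6

6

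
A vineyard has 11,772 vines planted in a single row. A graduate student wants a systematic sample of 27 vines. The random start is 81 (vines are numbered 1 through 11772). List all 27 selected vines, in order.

k = N/n = 11772/27 = 436
vine 1: 81
vine 2: 81 + 436 = 517
vine 3: 517 + 436 = 953
vine 4: 953 + 436 = 1389
vine 5: 1389 + 436 = 1825
vine 6: 1825 + 436 = 2261
vine 7: 2261 + 436 = 2697
vine 8: 2697 + 436 = 3133
vine 9: 3133 + 436 = 3569
vine 10: 3569 + 436 = 4005
vine 11: 4005 + 436 = 4441
vine 12: 4441 + 436 = 4877
vine 13: 4877 + 436 = 5313
vine 14: 5313 + 436 = 5749
vine 15: 5749 + 436 = 6185
vine 16: 6185 + 436 = 6621
vine 17: 6621 + 436 = 7057
vine 18: 7057 + 436 = 7493
vine 19: 7493 + 436 = 7929
vine 20: 7929 + 436 = 8365
vine 21: 8365 + 436 = 8801
vine 22: 8801 + 436 = 9237
vine 23: 9237 + 436 = 9673
vine 24: 9673 + 436 = 10109
vine 25: 10109 + 436 = 10545
vine 26: 10545 + 436 = 10981
vine 27: 10981 + 436 = 11417

81, 517, 953, 1389, 1825, 2261, 2697, 3133, 3569, 4005, 4441, 4877, 5313, 5749, 6185, 6621, 7057, 7493, 7929, 8365, 8801, 9237, 9673, 10109, 10545, 10981, 11417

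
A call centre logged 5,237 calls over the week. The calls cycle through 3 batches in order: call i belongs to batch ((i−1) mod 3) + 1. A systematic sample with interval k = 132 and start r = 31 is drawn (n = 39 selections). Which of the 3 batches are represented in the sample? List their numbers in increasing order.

1

Consecutive selections differ by k = 132, so their batch numbers differ by 132 mod 3 = 0.
gcd(132, 3) = 3, so the sample visits 3/3 = 1 distinct residues mod 3.
Start 31 is batch 1; the batches hit are 1.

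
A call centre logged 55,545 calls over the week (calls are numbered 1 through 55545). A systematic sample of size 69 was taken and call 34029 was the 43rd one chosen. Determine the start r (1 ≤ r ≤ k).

k = 55545/69 = 805
r = 34029 − (43−1)×805 = 34029 − 33810 = 219

219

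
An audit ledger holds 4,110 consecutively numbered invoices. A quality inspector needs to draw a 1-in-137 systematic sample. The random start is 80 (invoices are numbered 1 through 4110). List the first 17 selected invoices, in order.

80, 217, 354, 491, 628, 765, 902, 1039, 1176, 1313, 1450, 1587, 1724, 1861, 1998, 2135, 2272

invoice 1: 80
invoice 2: 80 + 137 = 217
invoice 3: 217 + 137 = 354
invoice 4: 354 + 137 = 491
invoice 5: 491 + 137 = 628
invoice 6: 628 + 137 = 765
invoice 7: 765 + 137 = 902
invoice 8: 902 + 137 = 1039
invoice 9: 1039 + 137 = 1176
invoice 10: 1176 + 137 = 1313
invoice 11: 1313 + 137 = 1450
invoice 12: 1450 + 137 = 1587
invoice 13: 1587 + 137 = 1724
invoice 14: 1724 + 137 = 1861
invoice 15: 1861 + 137 = 1998
invoice 16: 1998 + 137 = 2135
invoice 17: 2135 + 137 = 2272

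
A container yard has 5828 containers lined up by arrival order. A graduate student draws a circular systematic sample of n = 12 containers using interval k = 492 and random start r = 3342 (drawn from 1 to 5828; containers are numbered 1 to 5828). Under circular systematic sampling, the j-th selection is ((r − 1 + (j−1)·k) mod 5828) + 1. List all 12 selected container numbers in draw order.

3342, 3834, 4326, 4818, 5310, 5802, 466, 958, 1450, 1942, 2434, 2926

Selection 1: 3342
Selection 2: 3342 + 492 = 3834
Selection 3: 3834 + 492 = 4326
Selection 4: 4326 + 492 = 4818
Selection 5: 4818 + 492 = 5310
Selection 6: 5310 + 492 = 5802
Selection 7: 5802 + 492 = 6294 → 6294 − 5828 = 466
Selection 8: 466 + 492 = 958
Selection 9: 958 + 492 = 1450
Selection 10: 1450 + 492 = 1942
Selection 11: 1942 + 492 = 2434
Selection 12: 2434 + 492 = 2926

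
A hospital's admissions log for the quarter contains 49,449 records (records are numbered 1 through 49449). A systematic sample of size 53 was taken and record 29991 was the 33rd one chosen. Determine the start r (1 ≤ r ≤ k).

k = 49449/53 = 933
r = 29991 − (33−1)×933 = 29991 − 29856 = 135

135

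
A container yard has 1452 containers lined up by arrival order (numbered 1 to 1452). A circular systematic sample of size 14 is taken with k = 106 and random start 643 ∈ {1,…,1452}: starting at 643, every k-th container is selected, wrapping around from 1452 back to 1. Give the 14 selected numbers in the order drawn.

Selection 1: 643
Selection 2: 643 + 106 = 749
Selection 3: 749 + 106 = 855
Selection 4: 855 + 106 = 961
Selection 5: 961 + 106 = 1067
Selection 6: 1067 + 106 = 1173
Selection 7: 1173 + 106 = 1279
Selection 8: 1279 + 106 = 1385
Selection 9: 1385 + 106 = 1491 → 1491 − 1452 = 39
Selection 10: 39 + 106 = 145
Selection 11: 145 + 106 = 251
Selection 12: 251 + 106 = 357
Selection 13: 357 + 106 = 463
Selection 14: 463 + 106 = 569

643, 749, 855, 961, 1067, 1173, 1279, 1385, 39, 145, 251, 357, 463, 569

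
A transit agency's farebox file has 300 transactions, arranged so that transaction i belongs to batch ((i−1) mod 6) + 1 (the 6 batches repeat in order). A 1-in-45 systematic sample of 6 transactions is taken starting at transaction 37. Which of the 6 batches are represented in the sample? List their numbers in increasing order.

1, 4

Consecutive selections differ by k = 45, so their batch numbers differ by 45 mod 6 = 3.
gcd(45, 6) = 3, so the sample visits 6/3 = 2 distinct residues mod 6.
Start 37 is batch 1; the batches hit are 1, 4.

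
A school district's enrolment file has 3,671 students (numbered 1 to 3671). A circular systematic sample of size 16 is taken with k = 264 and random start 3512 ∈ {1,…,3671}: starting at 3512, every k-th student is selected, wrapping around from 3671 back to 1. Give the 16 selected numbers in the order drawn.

Selection 1: 3512
Selection 2: 3512 + 264 = 3776 → 3776 − 3671 = 105
Selection 3: 105 + 264 = 369
Selection 4: 369 + 264 = 633
Selection 5: 633 + 264 = 897
Selection 6: 897 + 264 = 1161
Selection 7: 1161 + 264 = 1425
Selection 8: 1425 + 264 = 1689
Selection 9: 1689 + 264 = 1953
Selection 10: 1953 + 264 = 2217
Selection 11: 2217 + 264 = 2481
Selection 12: 2481 + 264 = 2745
Selection 13: 2745 + 264 = 3009
Selection 14: 3009 + 264 = 3273
Selection 15: 3273 + 264 = 3537
Selection 16: 3537 + 264 = 3801 → 3801 − 3671 = 130

3512, 105, 369, 633, 897, 1161, 1425, 1689, 1953, 2217, 2481, 2745, 3009, 3273, 3537, 130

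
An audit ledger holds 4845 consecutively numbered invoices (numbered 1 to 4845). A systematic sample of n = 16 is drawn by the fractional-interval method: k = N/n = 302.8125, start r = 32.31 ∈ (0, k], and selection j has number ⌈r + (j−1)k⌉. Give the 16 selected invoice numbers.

j=1: r + 0k = 32.31 → ⌈·⌉ = 33
j=2: r + 1k = 335.1225 → ⌈·⌉ = 336
j=3: r + 2k = 637.935 → ⌈·⌉ = 638
j=4: r + 3k = 940.7475 → ⌈·⌉ = 941
j=5: r + 4k = 1243.56 → ⌈·⌉ = 1244
j=6: r + 5k = 1546.3725 → ⌈·⌉ = 1547
j=7: r + 6k = 1849.185 → ⌈·⌉ = 1850
j=8: r + 7k = 2151.9975 → ⌈·⌉ = 2152
j=9: r + 8k = 2454.81 → ⌈·⌉ = 2455
j=10: r + 9k = 2757.6225 → ⌈·⌉ = 2758
j=11: r + 10k = 3060.435 → ⌈·⌉ = 3061
j=12: r + 11k = 3363.2475 → ⌈·⌉ = 3364
j=13: r + 12k = 3666.06 → ⌈·⌉ = 3667
j=14: r + 13k = 3968.8725 → ⌈·⌉ = 3969
j=15: r + 14k = 4271.685 → ⌈·⌉ = 4272
j=16: r + 15k = 4574.4975 → ⌈·⌉ = 4575

33, 336, 638, 941, 1244, 1547, 1850, 2152, 2455, 2758, 3061, 3364, 3667, 3969, 4272, 4575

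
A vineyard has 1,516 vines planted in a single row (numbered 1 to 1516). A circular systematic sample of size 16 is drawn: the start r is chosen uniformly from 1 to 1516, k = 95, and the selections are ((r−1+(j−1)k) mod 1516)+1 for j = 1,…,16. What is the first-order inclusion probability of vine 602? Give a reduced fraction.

For each position j, as r ranges over 1…1516 the j-th selection hits every vine exactly once, so vine 602 is selected for exactly 16 of the 1516 starts.
Inclusion probability = 16/1516 = 4/379.

4/379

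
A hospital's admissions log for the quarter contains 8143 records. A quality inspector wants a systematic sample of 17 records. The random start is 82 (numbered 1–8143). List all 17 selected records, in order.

k = N/n = 8143/17 = 479
record 1: 82
record 2: 82 + 479 = 561
record 3: 561 + 479 = 1040
record 4: 1040 + 479 = 1519
record 5: 1519 + 479 = 1998
record 6: 1998 + 479 = 2477
record 7: 2477 + 479 = 2956
record 8: 2956 + 479 = 3435
record 9: 3435 + 479 = 3914
record 10: 3914 + 479 = 4393
record 11: 4393 + 479 = 4872
record 12: 4872 + 479 = 5351
record 13: 5351 + 479 = 5830
record 14: 5830 + 479 = 6309
record 15: 6309 + 479 = 6788
record 16: 6788 + 479 = 7267
record 17: 7267 + 479 = 7746

82, 561, 1040, 1519, 1998, 2477, 2956, 3435, 3914, 4393, 4872, 5351, 5830, 6309, 6788, 7267, 7746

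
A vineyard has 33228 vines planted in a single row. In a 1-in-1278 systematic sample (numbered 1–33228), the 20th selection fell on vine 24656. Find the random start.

374

k = 1278
r = 24656 − (20−1)×1278 = 24656 − 24282 = 374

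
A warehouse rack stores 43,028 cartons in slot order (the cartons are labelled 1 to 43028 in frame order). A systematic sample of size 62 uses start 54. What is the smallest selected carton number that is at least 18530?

18792

k = 43028/62 = 694
Steps past start: ⌈(18530 − 54)/694⌉ = ⌈18476/694⌉ = 27
Selected carton: 54 + 27×694 = 18792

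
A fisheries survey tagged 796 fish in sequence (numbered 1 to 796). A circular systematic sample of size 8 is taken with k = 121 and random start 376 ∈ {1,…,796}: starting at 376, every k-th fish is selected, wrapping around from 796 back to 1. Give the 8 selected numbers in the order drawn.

376, 497, 618, 739, 64, 185, 306, 427

Selection 1: 376
Selection 2: 376 + 121 = 497
Selection 3: 497 + 121 = 618
Selection 4: 618 + 121 = 739
Selection 5: 739 + 121 = 860 → 860 − 796 = 64
Selection 6: 64 + 121 = 185
Selection 7: 185 + 121 = 306
Selection 8: 306 + 121 = 427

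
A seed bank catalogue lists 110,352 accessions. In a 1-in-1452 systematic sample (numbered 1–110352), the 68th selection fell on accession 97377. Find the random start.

93

k = 1452
r = 97377 − (68−1)×1452 = 97377 − 97284 = 93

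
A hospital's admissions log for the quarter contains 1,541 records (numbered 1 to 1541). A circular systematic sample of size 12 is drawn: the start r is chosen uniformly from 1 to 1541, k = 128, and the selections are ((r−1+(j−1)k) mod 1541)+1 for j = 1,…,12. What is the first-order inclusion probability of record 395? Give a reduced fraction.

12/1541

For each position j, as r ranges over 1…1541 the j-th selection hits every record exactly once, so record 395 is selected for exactly 12 of the 1541 starts.
Inclusion probability = 12/1541.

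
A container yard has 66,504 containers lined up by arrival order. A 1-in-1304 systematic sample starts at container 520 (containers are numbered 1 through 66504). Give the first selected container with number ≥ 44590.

44856

k = 1304
Steps past start: ⌈(44590 − 520)/1304⌉ = ⌈44070/1304⌉ = 34
Selected container: 520 + 34×1304 = 44856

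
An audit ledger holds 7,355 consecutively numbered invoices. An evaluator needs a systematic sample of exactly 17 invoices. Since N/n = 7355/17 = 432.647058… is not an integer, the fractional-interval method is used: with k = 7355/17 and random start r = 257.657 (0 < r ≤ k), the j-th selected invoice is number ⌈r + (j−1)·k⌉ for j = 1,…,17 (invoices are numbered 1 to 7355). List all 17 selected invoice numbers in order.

258, 691, 1123, 1556, 1989, 2421, 2854, 3287, 3719, 4152, 4585, 5017, 5450, 5883, 6315, 6748, 7181

j=1: r + 0k = 257.657 → ⌈·⌉ = 258
j=2: r + 1k = 690.304058… → ⌈·⌉ = 691
j=3: r + 2k = 1122.951117… → ⌈·⌉ = 1123
j=4: r + 3k = 1555.598176… → ⌈·⌉ = 1556
j=5: r + 4k = 1988.245235… → ⌈·⌉ = 1989
j=6: r + 5k = 2420.892294… → ⌈·⌉ = 2421
j=7: r + 6k = 2853.539352… → ⌈·⌉ = 2854
j=8: r + 7k = 3286.186411… → ⌈·⌉ = 3287
j=9: r + 8k = 3718.833470… → ⌈·⌉ = 3719
j=10: r + 9k = 4151.480529… → ⌈·⌉ = 4152
j=11: r + 10k = 4584.127588… → ⌈·⌉ = 4585
j=12: r + 11k = 5016.774647… → ⌈·⌉ = 5017
j=13: r + 12k = 5449.421705… → ⌈·⌉ = 5450
j=14: r + 13k = 5882.068764… → ⌈·⌉ = 5883
j=15: r + 14k = 6314.715823… → ⌈·⌉ = 6315
j=16: r + 15k = 6747.362882… → ⌈·⌉ = 6748
j=17: r + 16k = 7180.009941… → ⌈·⌉ = 7181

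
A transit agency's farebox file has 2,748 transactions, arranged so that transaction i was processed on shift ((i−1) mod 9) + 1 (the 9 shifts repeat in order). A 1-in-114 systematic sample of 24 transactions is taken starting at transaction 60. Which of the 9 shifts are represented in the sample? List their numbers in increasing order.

3, 6, 9

Consecutive selections differ by k = 114, so their shift numbers differ by 114 mod 9 = 6.
gcd(114, 9) = 3, so the sample visits 9/3 = 3 distinct residues mod 9.
Start 60 is shift 6; the shifts hit are 3, 6, 9.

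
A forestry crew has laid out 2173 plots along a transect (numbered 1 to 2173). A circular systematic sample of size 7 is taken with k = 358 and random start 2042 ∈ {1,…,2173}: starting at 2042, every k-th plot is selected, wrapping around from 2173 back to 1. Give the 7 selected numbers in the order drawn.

Selection 1: 2042
Selection 2: 2042 + 358 = 2400 → 2400 − 2173 = 227
Selection 3: 227 + 358 = 585
Selection 4: 585 + 358 = 943
Selection 5: 943 + 358 = 1301
Selection 6: 1301 + 358 = 1659
Selection 7: 1659 + 358 = 2017

2042, 227, 585, 943, 1301, 1659, 2017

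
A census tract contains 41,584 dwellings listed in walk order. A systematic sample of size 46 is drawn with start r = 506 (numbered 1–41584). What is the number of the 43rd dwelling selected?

38474

k = 41584/46 = 904
43rd selection = r + (43−1)·k = 506 + 42×904 = 506 + 37968 = 38474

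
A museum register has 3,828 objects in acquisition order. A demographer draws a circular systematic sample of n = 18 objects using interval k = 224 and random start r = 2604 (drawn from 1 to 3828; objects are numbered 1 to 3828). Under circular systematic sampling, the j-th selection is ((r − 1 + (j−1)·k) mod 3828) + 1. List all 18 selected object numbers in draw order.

2604, 2828, 3052, 3276, 3500, 3724, 120, 344, 568, 792, 1016, 1240, 1464, 1688, 1912, 2136, 2360, 2584

Selection 1: 2604
Selection 2: 2604 + 224 = 2828
Selection 3: 2828 + 224 = 3052
Selection 4: 3052 + 224 = 3276
Selection 5: 3276 + 224 = 3500
Selection 6: 3500 + 224 = 3724
Selection 7: 3724 + 224 = 3948 → 3948 − 3828 = 120
Selection 8: 120 + 224 = 344
Selection 9: 344 + 224 = 568
Selection 10: 568 + 224 = 792
Selection 11: 792 + 224 = 1016
Selection 12: 1016 + 224 = 1240
Selection 13: 1240 + 224 = 1464
Selection 14: 1464 + 224 = 1688
Selection 15: 1688 + 224 = 1912
Selection 16: 1912 + 224 = 2136
Selection 17: 2136 + 224 = 2360
Selection 18: 2360 + 224 = 2584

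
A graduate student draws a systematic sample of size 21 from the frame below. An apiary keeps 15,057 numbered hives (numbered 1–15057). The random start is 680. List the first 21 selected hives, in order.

k = N/n = 15057/21 = 717
hive 1: 680
hive 2: 680 + 717 = 1397
hive 3: 1397 + 717 = 2114
hive 4: 2114 + 717 = 2831
hive 5: 2831 + 717 = 3548
hive 6: 3548 + 717 = 4265
hive 7: 4265 + 717 = 4982
hive 8: 4982 + 717 = 5699
hive 9: 5699 + 717 = 6416
hive 10: 6416 + 717 = 7133
hive 11: 7133 + 717 = 7850
hive 12: 7850 + 717 = 8567
hive 13: 8567 + 717 = 9284
hive 14: 9284 + 717 = 10001
hive 15: 10001 + 717 = 10718
hive 16: 10718 + 717 = 11435
hive 17: 11435 + 717 = 12152
hive 18: 12152 + 717 = 12869
hive 19: 12869 + 717 = 13586
hive 20: 13586 + 717 = 14303
hive 21: 14303 + 717 = 15020

680, 1397, 2114, 2831, 3548, 4265, 4982, 5699, 6416, 7133, 7850, 8567, 9284, 10001, 10718, 11435, 12152, 12869, 13586, 14303, 15020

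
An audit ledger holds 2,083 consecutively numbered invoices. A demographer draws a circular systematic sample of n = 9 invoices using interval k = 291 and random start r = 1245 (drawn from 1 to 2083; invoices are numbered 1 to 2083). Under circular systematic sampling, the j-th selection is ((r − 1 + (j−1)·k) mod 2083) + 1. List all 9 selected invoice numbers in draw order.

Selection 1: 1245
Selection 2: 1245 + 291 = 1536
Selection 3: 1536 + 291 = 1827
Selection 4: 1827 + 291 = 2118 → 2118 − 2083 = 35
Selection 5: 35 + 291 = 326
Selection 6: 326 + 291 = 617
Selection 7: 617 + 291 = 908
Selection 8: 908 + 291 = 1199
Selection 9: 1199 + 291 = 1490

1245, 1536, 1827, 35, 326, 617, 908, 1199, 1490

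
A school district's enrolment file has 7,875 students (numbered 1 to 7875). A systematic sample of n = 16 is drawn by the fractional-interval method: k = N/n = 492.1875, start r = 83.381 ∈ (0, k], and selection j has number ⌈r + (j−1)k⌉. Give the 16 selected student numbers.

j=1: r + 0k = 83.381 → ⌈·⌉ = 84
j=2: r + 1k = 575.5685 → ⌈·⌉ = 576
j=3: r + 2k = 1067.756 → ⌈·⌉ = 1068
j=4: r + 3k = 1559.9435 → ⌈·⌉ = 1560
j=5: r + 4k = 2052.131 → ⌈·⌉ = 2053
j=6: r + 5k = 2544.3185 → ⌈·⌉ = 2545
j=7: r + 6k = 3036.506 → ⌈·⌉ = 3037
j=8: r + 7k = 3528.6935 → ⌈·⌉ = 3529
j=9: r + 8k = 4020.881 → ⌈·⌉ = 4021
j=10: r + 9k = 4513.0685 → ⌈·⌉ = 4514
j=11: r + 10k = 5005.256 → ⌈·⌉ = 5006
j=12: r + 11k = 5497.4435 → ⌈·⌉ = 5498
j=13: r + 12k = 5989.631 → ⌈·⌉ = 5990
j=14: r + 13k = 6481.8185 → ⌈·⌉ = 6482
j=15: r + 14k = 6974.006 → ⌈·⌉ = 6975
j=16: r + 15k = 7466.1935 → ⌈·⌉ = 7467

84, 576, 1068, 1560, 2053, 2545, 3037, 3529, 4021, 4514, 5006, 5498, 5990, 6482, 6975, 7467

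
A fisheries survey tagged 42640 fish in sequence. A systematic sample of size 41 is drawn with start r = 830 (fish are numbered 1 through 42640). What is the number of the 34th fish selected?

35150

k = 42640/41 = 1040
34th selection = r + (34−1)·k = 830 + 33×1040 = 830 + 34320 = 35150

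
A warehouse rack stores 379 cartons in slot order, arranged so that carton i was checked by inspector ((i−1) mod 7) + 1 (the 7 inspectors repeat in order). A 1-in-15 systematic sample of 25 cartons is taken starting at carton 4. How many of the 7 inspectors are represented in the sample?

7

Consecutive selections differ by k = 15, so their inspector numbers differ by 15 mod 7 = 1.
gcd(15, 7) = 1, so the sample visits 7/1 = 7 distinct residues mod 7.
Start 4 is inspector 4; the inspectors hit are 1, 2, 3, 4, 5, 6, 7.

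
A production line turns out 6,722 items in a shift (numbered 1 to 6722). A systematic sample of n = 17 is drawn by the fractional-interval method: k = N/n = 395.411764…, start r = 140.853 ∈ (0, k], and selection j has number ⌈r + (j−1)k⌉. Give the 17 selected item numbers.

j=1: r + 0k = 140.853 → ⌈·⌉ = 141
j=2: r + 1k = 536.264764… → ⌈·⌉ = 537
j=3: r + 2k = 931.676529… → ⌈·⌉ = 932
j=4: r + 3k = 1327.088294… → ⌈·⌉ = 1328
j=5: r + 4k = 1722.500058… → ⌈·⌉ = 1723
j=6: r + 5k = 2117.911823… → ⌈·⌉ = 2118
j=7: r + 6k = 2513.323588… → ⌈·⌉ = 2514
j=8: r + 7k = 2908.735352… → ⌈·⌉ = 2909
j=9: r + 8k = 3304.147117… → ⌈·⌉ = 3305
j=10: r + 9k = 3699.558882… → ⌈·⌉ = 3700
j=11: r + 10k = 4094.970647… → ⌈·⌉ = 4095
j=12: r + 11k = 4490.382411… → ⌈·⌉ = 4491
j=13: r + 12k = 4885.794176… → ⌈·⌉ = 4886
j=14: r + 13k = 5281.205941… → ⌈·⌉ = 5282
j=15: r + 14k = 5676.617705… → ⌈·⌉ = 5677
j=16: r + 15k = 6072.029470… → ⌈·⌉ = 6073
j=17: r + 16k = 6467.441235… → ⌈·⌉ = 6468

141, 537, 932, 1328, 1723, 2118, 2514, 2909, 3305, 3700, 4095, 4491, 4886, 5282, 5677, 6073, 6468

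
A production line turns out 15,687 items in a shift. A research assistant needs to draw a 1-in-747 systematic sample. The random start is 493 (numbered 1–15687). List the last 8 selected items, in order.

10204, 10951, 11698, 12445, 13192, 13939, 14686, 15433

14th selection = 493 + 13×747 = 10204
15th: 10204 + 747 = 10951
16th: 10951 + 747 = 11698
17th: 11698 + 747 = 12445
18th: 12445 + 747 = 13192
19th: 13192 + 747 = 13939
20th: 13939 + 747 = 14686
21st: 14686 + 747 = 15433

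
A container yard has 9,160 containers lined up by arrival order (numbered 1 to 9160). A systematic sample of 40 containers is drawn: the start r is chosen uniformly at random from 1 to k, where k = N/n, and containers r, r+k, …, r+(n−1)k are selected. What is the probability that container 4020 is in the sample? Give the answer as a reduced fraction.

k = 9160/40 = 229.
Container 4020 is selected iff r ≡ 4020 (mod 229); exactly one such r in {1,…,229}.
Inclusion probability = 1/229.

1/229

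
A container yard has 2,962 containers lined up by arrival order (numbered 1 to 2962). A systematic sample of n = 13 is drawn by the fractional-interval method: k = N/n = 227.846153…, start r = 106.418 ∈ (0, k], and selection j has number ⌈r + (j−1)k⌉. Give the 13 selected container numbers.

j=1: r + 0k = 106.418 → ⌈·⌉ = 107
j=2: r + 1k = 334.264153… → ⌈·⌉ = 335
j=3: r + 2k = 562.110307… → ⌈·⌉ = 563
j=4: r + 3k = 789.956461… → ⌈·⌉ = 790
j=5: r + 4k = 1017.802615… → ⌈·⌉ = 1018
j=6: r + 5k = 1245.648769… → ⌈·⌉ = 1246
j=7: r + 6k = 1473.494923… → ⌈·⌉ = 1474
j=8: r + 7k = 1701.341076… → ⌈·⌉ = 1702
j=9: r + 8k = 1929.187230… → ⌈·⌉ = 1930
j=10: r + 9k = 2157.033384… → ⌈·⌉ = 2158
j=11: r + 10k = 2384.879538… → ⌈·⌉ = 2385
j=12: r + 11k = 2612.725692… → ⌈·⌉ = 2613
j=13: r + 12k = 2840.571846… → ⌈·⌉ = 2841

107, 335, 563, 790, 1018, 1246, 1474, 1702, 1930, 2158, 2385, 2613, 2841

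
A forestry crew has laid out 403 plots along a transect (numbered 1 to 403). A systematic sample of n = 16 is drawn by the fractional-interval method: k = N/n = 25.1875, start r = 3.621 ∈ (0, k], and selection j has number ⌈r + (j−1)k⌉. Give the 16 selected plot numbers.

j=1: r + 0k = 3.621 → ⌈·⌉ = 4
j=2: r + 1k = 28.8085 → ⌈·⌉ = 29
j=3: r + 2k = 53.996 → ⌈·⌉ = 54
j=4: r + 3k = 79.1835 → ⌈·⌉ = 80
j=5: r + 4k = 104.371 → ⌈·⌉ = 105
j=6: r + 5k = 129.5585 → ⌈·⌉ = 130
j=7: r + 6k = 154.746 → ⌈·⌉ = 155
j=8: r + 7k = 179.9335 → ⌈·⌉ = 180
j=9: r + 8k = 205.121 → ⌈·⌉ = 206
j=10: r + 9k = 230.3085 → ⌈·⌉ = 231
j=11: r + 10k = 255.496 → ⌈·⌉ = 256
j=12: r + 11k = 280.6835 → ⌈·⌉ = 281
j=13: r + 12k = 305.871 → ⌈·⌉ = 306
j=14: r + 13k = 331.0585 → ⌈·⌉ = 332
j=15: r + 14k = 356.246 → ⌈·⌉ = 357
j=16: r + 15k = 381.4335 → ⌈·⌉ = 382

4, 29, 54, 80, 105, 130, 155, 180, 206, 231, 256, 281, 306, 332, 357, 382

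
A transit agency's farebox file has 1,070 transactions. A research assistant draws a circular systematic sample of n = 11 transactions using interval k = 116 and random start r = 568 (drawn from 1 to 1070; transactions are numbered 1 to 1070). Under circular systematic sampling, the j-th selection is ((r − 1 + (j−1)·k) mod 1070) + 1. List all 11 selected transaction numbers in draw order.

Selection 1: 568
Selection 2: 568 + 116 = 684
Selection 3: 684 + 116 = 800
Selection 4: 800 + 116 = 916
Selection 5: 916 + 116 = 1032
Selection 6: 1032 + 116 = 1148 → 1148 − 1070 = 78
Selection 7: 78 + 116 = 194
Selection 8: 194 + 116 = 310
Selection 9: 310 + 116 = 426
Selection 10: 426 + 116 = 542
Selection 11: 542 + 116 = 658

568, 684, 800, 916, 1032, 78, 194, 310, 426, 542, 658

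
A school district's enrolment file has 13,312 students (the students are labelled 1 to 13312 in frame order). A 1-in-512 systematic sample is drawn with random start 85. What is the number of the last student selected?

12885

k = 512
26th selection = r + (26−1)·k = 85 + 25×512 = 85 + 12800 = 12885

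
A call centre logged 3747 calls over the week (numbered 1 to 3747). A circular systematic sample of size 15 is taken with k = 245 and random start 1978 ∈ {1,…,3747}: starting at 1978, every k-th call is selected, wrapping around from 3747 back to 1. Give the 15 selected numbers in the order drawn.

Selection 1: 1978
Selection 2: 1978 + 245 = 2223
Selection 3: 2223 + 245 = 2468
Selection 4: 2468 + 245 = 2713
Selection 5: 2713 + 245 = 2958
Selection 6: 2958 + 245 = 3203
Selection 7: 3203 + 245 = 3448
Selection 8: 3448 + 245 = 3693
Selection 9: 3693 + 245 = 3938 → 3938 − 3747 = 191
Selection 10: 191 + 245 = 436
Selection 11: 436 + 245 = 681
Selection 12: 681 + 245 = 926
Selection 13: 926 + 245 = 1171
Selection 14: 1171 + 245 = 1416
Selection 15: 1416 + 245 = 1661

1978, 2223, 2468, 2713, 2958, 3203, 3448, 3693, 191, 436, 681, 926, 1171, 1416, 1661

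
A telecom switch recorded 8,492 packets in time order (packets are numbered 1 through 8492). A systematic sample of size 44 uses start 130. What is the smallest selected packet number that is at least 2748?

2832

k = 8492/44 = 193
Steps past start: ⌈(2748 − 130)/193⌉ = ⌈2618/193⌉ = 14
Selected packet: 130 + 14×193 = 2832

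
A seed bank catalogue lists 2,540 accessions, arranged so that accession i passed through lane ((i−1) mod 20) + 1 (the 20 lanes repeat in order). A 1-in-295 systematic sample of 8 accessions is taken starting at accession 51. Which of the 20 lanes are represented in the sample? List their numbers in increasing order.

Consecutive selections differ by k = 295, so their lane numbers differ by 295 mod 20 = 15.
gcd(295, 20) = 5, so the sample visits 20/5 = 4 distinct residues mod 20.
Start 51 is lane 11; the lanes hit are 1, 6, 11, 16.

1, 6, 11, 16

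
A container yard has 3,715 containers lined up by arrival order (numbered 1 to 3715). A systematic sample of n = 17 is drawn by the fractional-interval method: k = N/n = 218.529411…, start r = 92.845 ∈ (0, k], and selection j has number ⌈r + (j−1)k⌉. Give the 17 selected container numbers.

j=1: r + 0k = 92.845 → ⌈·⌉ = 93
j=2: r + 1k = 311.374411… → ⌈·⌉ = 312
j=3: r + 2k = 529.903823… → ⌈·⌉ = 530
j=4: r + 3k = 748.433235… → ⌈·⌉ = 749
j=5: r + 4k = 966.962647… → ⌈·⌉ = 967
j=6: r + 5k = 1185.492058… → ⌈·⌉ = 1186
j=7: r + 6k = 1404.021470… → ⌈·⌉ = 1405
j=8: r + 7k = 1622.550882… → ⌈·⌉ = 1623
j=9: r + 8k = 1841.080294… → ⌈·⌉ = 1842
j=10: r + 9k = 2059.609705… → ⌈·⌉ = 2060
j=11: r + 10k = 2278.139117… → ⌈·⌉ = 2279
j=12: r + 11k = 2496.668529… → ⌈·⌉ = 2497
j=13: r + 12k = 2715.197941… → ⌈·⌉ = 2716
j=14: r + 13k = 2933.727352… → ⌈·⌉ = 2934
j=15: r + 14k = 3152.256764… → ⌈·⌉ = 3153
j=16: r + 15k = 3370.786176… → ⌈·⌉ = 3371
j=17: r + 16k = 3589.315588… → ⌈·⌉ = 3590

93, 312, 530, 749, 967, 1186, 1405, 1623, 1842, 2060, 2279, 2497, 2716, 2934, 3153, 3371, 3590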